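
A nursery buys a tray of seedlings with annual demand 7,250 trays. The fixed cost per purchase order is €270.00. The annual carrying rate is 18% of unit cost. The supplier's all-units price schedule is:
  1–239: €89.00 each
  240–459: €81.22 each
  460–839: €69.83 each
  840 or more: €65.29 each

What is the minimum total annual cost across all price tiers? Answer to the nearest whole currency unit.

Holding cost per unit per year at price C is H = 0.18·C.
Candidates are each tier's EOQ (if it falls in that tier) and each price-break quantity.
Tier 1 (€89.00): EOQ = 494.4 exceeds tier's upper bound 239, so this tier is dominated.
Tier 2 (€81.22): EOQ = 517.5 exceeds tier's upper bound 459, so this tier is dominated.
EOQ at €69.83 = 558.1 (feasible in tier 3): TC = 7,250×€69.83 + (7,250/558.1)×270 + (558.1/2)×0.18×€69.83 = €513,282.43.
EOQ at €65.29 = 577.2 < 840, so use break Q=840: TC = 7,250×€65.29 + (7,250/840.0)×270 + (840.0/2)×0.18×€65.29 = €480,618.78.
Lowest total cost among the candidates is at Q = 840.0.

TC* ≈ €480,619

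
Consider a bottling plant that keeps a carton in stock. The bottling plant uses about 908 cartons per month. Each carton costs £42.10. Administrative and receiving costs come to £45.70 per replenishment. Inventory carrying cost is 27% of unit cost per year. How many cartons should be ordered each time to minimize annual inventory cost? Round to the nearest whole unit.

Annual demand D = 908 × 12 = 10,896.
Holding cost H = 0.27 × £42.10 = £11.3670 per unit per year.
EOQ = √(2DS / H) = √(2 × 10,896 × 45.7 / 11.367).
= √(995,894.4 / 11.367) = √87,612.7738 ≈ 295.995.

Q* ≈ 296 cartons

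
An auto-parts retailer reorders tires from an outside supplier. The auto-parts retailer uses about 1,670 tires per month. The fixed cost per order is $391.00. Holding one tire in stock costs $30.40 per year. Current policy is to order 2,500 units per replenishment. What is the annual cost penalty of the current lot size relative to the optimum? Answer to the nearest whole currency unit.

Extra cost ≈ $19,308 per year

Annual demand D = 1,670 × 12 = 20,040.
EOQ = √(2DS/H) = √(2 × 20,040 × 391 / 30.4) ≈ 717.99.
Cost at Q* = (D/Q*)S + (Q*/2)H = √(2DSH) ≈ $21,826.75.
Cost at Q = 2,500: (20,040/2,500)×391 + (2,500/2)×30.4 = $3,134.26 + $38,000.00 = $41,134.26.
Excess = $41,134.26 − $21,826.75 = $19,307.51.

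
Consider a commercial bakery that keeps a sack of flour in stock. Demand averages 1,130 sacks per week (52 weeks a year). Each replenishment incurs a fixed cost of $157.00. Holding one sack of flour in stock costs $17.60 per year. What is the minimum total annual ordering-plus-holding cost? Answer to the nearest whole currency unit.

TC* ≈ $18,020

Annual demand D = 1,130 × 52 = 58,760.
EOQ = √(2DS/H) = √(2 × 58,760 × 157 / 17.6) ≈ 1023.88.
At the optimum the two cost components are equal, so total cost = 2·(Q*/2)H = Q*·H.
Minimum total = √(2DSH) = √(2 × 58,760 × 157 × 17.6) ≈ 18020.301.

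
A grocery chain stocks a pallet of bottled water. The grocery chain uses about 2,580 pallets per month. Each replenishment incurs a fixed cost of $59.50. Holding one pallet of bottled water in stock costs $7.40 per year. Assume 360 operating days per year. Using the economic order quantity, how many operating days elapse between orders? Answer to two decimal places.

Annual demand D = 2,580 × 12 = 30,960.
EOQ = √(2DS/H) = √(2 × 30,960 × 59.5 / 7.4) ≈ 705.60.
Cycle time = Q*/D × 360 = 705.60 / 30,960 × 360 ≈ 8.205 days.

T ≈ 8.20 days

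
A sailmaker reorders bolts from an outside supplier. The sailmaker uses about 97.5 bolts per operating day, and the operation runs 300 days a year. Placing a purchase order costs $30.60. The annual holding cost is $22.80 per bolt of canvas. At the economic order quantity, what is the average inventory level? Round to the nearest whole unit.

Average inventory ≈ 140 bolts

Annual demand D = 97.5 × 300 = 29,250.
The optimal lot size = √(2DS/H) = √(2 × 29,250 × 30.6 / 22.8) ≈ 280.20.
Average inventory = Q*/2 ≈ 280.20 / 2 = 140.101.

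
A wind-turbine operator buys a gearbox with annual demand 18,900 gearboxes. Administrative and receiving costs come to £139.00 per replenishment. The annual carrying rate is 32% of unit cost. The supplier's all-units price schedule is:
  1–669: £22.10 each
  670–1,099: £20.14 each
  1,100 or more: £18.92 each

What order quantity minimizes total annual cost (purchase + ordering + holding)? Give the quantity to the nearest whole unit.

Holding cost per unit per year at price C is H = 0.32·C.
Candidates are each tier's EOQ (if it falls in that tier) and each price-break quantity.
Tier 1 (£22.10): EOQ = 862.0 exceeds tier's upper bound 669, so this tier is dominated.
EOQ at £20.14 = 902.9 (feasible in tier 2): TC = 18,900×£20.14 + (18,900/902.9)×139 + (902.9/2)×0.32×£20.14 = £386,465.13.
EOQ at £18.92 = 931.6 < 1100, so use break Q=1100: TC = 18,900×£18.92 + (18,900/1100.0)×139 + (1100.0/2)×0.32×£18.92 = £363,306.19.
Lowest total cost is £363,306.19 at Q = 1100.0.

Q* ≈ 1,100 gearboxes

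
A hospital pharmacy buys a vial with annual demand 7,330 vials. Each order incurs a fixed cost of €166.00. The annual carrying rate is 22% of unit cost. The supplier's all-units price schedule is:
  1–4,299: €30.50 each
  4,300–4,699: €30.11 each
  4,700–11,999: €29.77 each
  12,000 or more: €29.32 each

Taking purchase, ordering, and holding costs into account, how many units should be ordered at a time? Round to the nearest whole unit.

Q* ≈ 602 vials

Holding cost per unit per year at price C is H = 0.22·C.
For each price level, check whether its EOQ is feasible; otherwise the best quantity at that price is the breakpoint.
EOQ at €30.50 = 602.2 (feasible in tier 1): TC = 7,330×€30.50 + (7,330/602.2)×166 + (602.2/2)×0.22×€30.50 = €227,605.94.
EOQ at €30.11 = 606.1 < 4300, so use break Q=4300: TC = 7,330×€30.11 + (7,330/4300.0)×166 + (4300.0/2)×0.22×€30.11 = €235,231.30.
EOQ at €29.77 = 609.6 < 4700, so use break Q=4700: TC = 7,330×€29.77 + (7,330/4700.0)×166 + (4700.0/2)×0.22×€29.77 = €233,864.08.
EOQ at €29.32 = 614.2 < 12000, so use break Q=12000: TC = 7,330×€29.32 + (7,330/12000.0)×166 + (12000.0/2)×0.22×€29.32 = €253,719.40.
Lowest total cost is €227,605.94 at Q = 602.2.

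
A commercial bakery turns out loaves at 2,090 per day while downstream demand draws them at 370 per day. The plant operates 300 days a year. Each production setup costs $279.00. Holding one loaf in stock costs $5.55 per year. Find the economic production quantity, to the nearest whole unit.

Annual demand D = 370 × 300 = 111,000.
Production build-up factor (1 − d/p) = 1 − 370/2,090 = 0.8230.
Q* = √(2DS / (H(1 − d/p))) = √(2 × 111,000 × 279 / (5.55 × 0.8230)).
= √(61,938,000 / 4.5675) ≈ 3682.485.

Q* ≈ 3,682 loaves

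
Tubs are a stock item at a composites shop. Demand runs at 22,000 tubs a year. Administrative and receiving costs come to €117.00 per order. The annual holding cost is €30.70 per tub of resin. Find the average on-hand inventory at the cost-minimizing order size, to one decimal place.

Average inventory ≈ 204.7 tubs

The optimal lot size = √(2DS/H) = √(2 × 22,000 × 117 / 30.7) ≈ 409.50.
Average inventory = Q*/2 ≈ 409.50 / 2 = 204.748.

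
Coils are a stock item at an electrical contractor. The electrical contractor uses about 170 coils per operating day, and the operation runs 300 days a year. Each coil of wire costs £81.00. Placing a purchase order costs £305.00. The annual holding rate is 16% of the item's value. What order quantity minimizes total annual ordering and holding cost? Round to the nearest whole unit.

Q* ≈ 1,549 coils

Annual demand D = 170 × 300 = 51,000.
Holding cost H = 0.16 × £81.00 = £12.9600 per unit per year.
EOQ = √(2DS / H) = √(2 × 51,000 × 305 / 12.96).
= √(31,110,000 / 12.96) = √2,400,462.963 ≈ 1549.343.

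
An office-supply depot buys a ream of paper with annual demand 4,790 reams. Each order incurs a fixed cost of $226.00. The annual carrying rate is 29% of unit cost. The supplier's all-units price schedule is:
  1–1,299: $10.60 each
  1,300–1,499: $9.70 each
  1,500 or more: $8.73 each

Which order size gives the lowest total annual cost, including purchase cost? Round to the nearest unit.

Holding cost per unit per year at price C is H = 0.29·C.
Candidates are each tier's EOQ (if it falls in that tier) and each price-break quantity.
EOQ at $10.60 = 839.2 (feasible in tier 1): TC = 4,790×$10.60 + (4,790/839.2)×226 + (839.2/2)×0.29×$10.60 = $53,353.82.
EOQ at $9.70 = 877.3 < 1300, so use break Q=1300: TC = 4,790×$9.70 + (4,790/1300.0)×226 + (1300.0/2)×0.29×$9.70 = $49,124.17.
EOQ at $8.73 = 924.8 < 1500, so use break Q=1500: TC = 4,790×$8.73 + (4,790/1500.0)×226 + (1500.0/2)×0.29×$8.73 = $44,437.17.
Lowest total cost is $44,437.17 at Q = 1500.0.

Q* ≈ 1,500 reams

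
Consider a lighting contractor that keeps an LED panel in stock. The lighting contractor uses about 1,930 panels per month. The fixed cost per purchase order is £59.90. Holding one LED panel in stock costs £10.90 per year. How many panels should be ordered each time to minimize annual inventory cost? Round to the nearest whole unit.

Annual demand D = 1,930 × 12 = 23,160.
EOQ = √(2DS / H) = √(2 × 23,160 × 59.9 / 10.9).
= √(2,774,568 / 10.9) = √254,547.5229 ≈ 504.527.

Q* ≈ 505 panels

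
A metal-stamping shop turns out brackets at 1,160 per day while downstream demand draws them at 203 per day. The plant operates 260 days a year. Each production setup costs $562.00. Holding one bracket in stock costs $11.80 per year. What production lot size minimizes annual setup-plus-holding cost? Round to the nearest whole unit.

Q* ≈ 2,469 brackets

Annual demand D = 203 × 260 = 52,780.
Production build-up factor (1 − d/p) = 1 − 203/1,160 = 0.8250.
Q* = √(2DS / (H(1 − d/p))) = √(2 × 52,780 × 562 / (11.8 × 0.8250)).
= √(59,324,720 / 9.735) ≈ 2468.595.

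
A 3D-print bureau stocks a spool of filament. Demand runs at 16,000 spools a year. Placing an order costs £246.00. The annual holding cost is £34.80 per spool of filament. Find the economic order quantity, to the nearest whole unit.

Q* ≈ 476 spools

EOQ = √(2DS / H) = √(2 × 16,000 × 246 / 34.8).
= √(7,872,000 / 34.8) = √226,206.8966 ≈ 475.612.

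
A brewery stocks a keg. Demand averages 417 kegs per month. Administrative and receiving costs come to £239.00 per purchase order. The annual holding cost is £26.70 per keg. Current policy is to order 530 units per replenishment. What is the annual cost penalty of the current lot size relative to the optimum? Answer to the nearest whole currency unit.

Annual demand D = 417 × 12 = 5,004.
EOQ = √(2DS/H) = √(2 × 5,004 × 239 / 26.7) ≈ 299.31.
Cost at Q* = (D/Q*)S + (Q*/2)H = √(2DSH) ≈ £7,991.50.
Cost at Q = 530: (5,004/530)×239 + (530/2)×26.7 = £2,256.52 + £7,075.50 = £9,332.02.
Excess = £9,332.02 − £7,991.50 = £1,340.52.

Extra cost ≈ £1,341 per year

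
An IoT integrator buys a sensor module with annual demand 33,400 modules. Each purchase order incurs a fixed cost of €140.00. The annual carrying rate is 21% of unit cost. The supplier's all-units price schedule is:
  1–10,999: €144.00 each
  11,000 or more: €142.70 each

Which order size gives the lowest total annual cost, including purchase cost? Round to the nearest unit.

Holding cost per unit per year at price C is H = 0.21·C.
Evaluate total cost at each tier's feasible EOQ or, if the EOQ is below the tier, at the tier's minimum quantity.
EOQ at €144.00 = 556.1 (feasible in tier 1): TC = 33,400×€144.00 + (33,400/556.1)×140 + (556.1/2)×0.21×€144.00 = €4,826,416.79.
EOQ at €142.70 = 558.6 < 11000, so use break Q=11000: TC = 33,400×€142.70 + (33,400/11000.0)×140 + (11000.0/2)×0.21×€142.70 = €4,931,423.59.
Lowest total cost is €4,826,416.79 at Q = 556.1.

Q* ≈ 556 modules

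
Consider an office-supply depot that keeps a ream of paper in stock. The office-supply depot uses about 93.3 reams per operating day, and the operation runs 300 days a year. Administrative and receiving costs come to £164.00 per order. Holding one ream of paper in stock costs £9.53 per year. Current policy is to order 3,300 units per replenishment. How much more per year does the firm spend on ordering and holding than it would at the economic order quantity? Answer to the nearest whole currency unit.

Annual demand D = 93.3 × 300 = 27,990.
EOQ = √(2DS/H) = √(2 × 27,990 × 164 / 9.53) ≈ 981.50.
Cost at Q* = (D/Q*)S + (Q*/2)H = √(2DSH) ≈ £9,353.73.
Cost at Q = 3,300: (27,990/3,300)×164 + (3,300/2)×9.53 = £1,391.02 + £15,724.50 = £17,115.52.
Excess = £17,115.52 − £9,353.73 = £7,761.79.

Extra cost ≈ £7,762 per year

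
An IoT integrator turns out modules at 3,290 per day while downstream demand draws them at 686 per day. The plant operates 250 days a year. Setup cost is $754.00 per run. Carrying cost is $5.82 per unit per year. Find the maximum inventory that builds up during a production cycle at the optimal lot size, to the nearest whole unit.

Annual demand D = 686 × 250 = 171,500.
Production build-up factor (1 − d/p) = 1 − 686/3,290 = 0.7915.
Q* = √(2DS / (H(1 − d/p))) = √(2 × 171,500 × 754 / (5.82 × 0.7915)).
= √(258,622,000 / 4.6065) ≈ 7492.879.
Maximum inventory = Q*(1 − d/p) = 7492.879 × 0.7915 ≈ 5930.534.

I_max ≈ 5,931 modules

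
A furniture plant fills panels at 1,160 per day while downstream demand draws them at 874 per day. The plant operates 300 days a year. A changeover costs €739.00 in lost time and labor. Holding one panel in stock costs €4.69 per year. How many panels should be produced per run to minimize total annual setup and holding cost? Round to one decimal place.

Q* ≈ 18,306.8 panels

Annual demand D = 874 × 300 = 262,200.
Production build-up factor (1 − d/p) = 1 − 874/1,160 = 0.2466.
Q* = √(2DS / (H(1 − d/p))) = √(2 × 262,200 × 739 / (4.69 × 0.2466)).
= √(387,531,600 / 1.1563) ≈ 18306.829.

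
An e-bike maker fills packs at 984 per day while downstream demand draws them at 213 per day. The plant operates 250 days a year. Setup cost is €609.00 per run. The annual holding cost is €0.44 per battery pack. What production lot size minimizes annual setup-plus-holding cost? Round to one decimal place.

Q* ≈ 13,716.0 packs

Annual demand D = 213 × 250 = 53,250.
Production build-up factor (1 − d/p) = 1 − 213/984 = 0.7835.
Q* = √(2DS / (H(1 − d/p))) = √(2 × 53,250 × 609 / (0.44 × 0.7835)).
= √(64,858,500 / 0.3448) ≈ 13716.000.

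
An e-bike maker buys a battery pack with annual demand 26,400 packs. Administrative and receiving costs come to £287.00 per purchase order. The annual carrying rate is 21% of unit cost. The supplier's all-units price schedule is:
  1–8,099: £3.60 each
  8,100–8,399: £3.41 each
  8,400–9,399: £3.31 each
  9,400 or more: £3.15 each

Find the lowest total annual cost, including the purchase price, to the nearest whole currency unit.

TC* ≈ £87,075

Holding cost per unit per year at price C is H = 0.21·C.
Evaluate total cost at each tier's feasible EOQ or, if the EOQ is below the tier, at the tier's minimum quantity.
EOQ at £3.60 = 4477.1 (feasible in tier 1): TC = 26,400×£3.60 + (26,400/4477.1)×287 + (4477.1/2)×0.21×£3.60 = £98,424.69.
EOQ at £3.41 = 4600.1 < 8100, so use break Q=8100: TC = 26,400×£3.41 + (26,400/8100.0)×287 + (8100.0/2)×0.21×£3.41 = £93,859.61.
EOQ at £3.31 = 4669.1 < 8400, so use break Q=8400: TC = 26,400×£3.31 + (26,400/8400.0)×287 + (8400.0/2)×0.21×£3.31 = £91,205.42.
EOQ at £3.15 = 4786.2 < 9400, so use break Q=9400: TC = 26,400×£3.15 + (26,400/9400.0)×287 + (9400.0/2)×0.21×£3.15 = £87,075.09.
Lowest total cost among the candidates is at Q = 9400.0.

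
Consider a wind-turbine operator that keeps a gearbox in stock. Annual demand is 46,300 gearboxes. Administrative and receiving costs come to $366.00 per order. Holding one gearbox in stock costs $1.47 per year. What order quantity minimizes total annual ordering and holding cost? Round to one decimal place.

Q* ≈ 4,801.6 gearboxes

EOQ = √(2DS / H) = √(2 × 46,300 × 366 / 1.47).
= √(33,891,600 / 1.47) = √23,055,510.2041 ≈ 4801.615.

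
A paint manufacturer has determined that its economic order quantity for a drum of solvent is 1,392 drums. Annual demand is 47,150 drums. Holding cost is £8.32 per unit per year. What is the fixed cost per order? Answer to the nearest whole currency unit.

S ≈ £171

The basic EOQ model gives Q* = √(2DS/H); rearrange for the unknown.
From Q* = √(2DS/H): S = Q*²H / (2D) = 1,392² × 8.32 / (2 × 47,150) = 170.9583.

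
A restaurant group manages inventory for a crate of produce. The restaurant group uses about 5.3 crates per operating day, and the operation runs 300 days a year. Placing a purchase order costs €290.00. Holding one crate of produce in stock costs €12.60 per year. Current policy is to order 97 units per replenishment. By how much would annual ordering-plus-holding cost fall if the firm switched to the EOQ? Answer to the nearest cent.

Extra cost ≈ €1,955.94 per year

Annual demand D = 5.3 × 300 = 1,590.
EOQ = √(2DS/H) = √(2 × 1,590 × 290 / 12.6) ≈ 270.54.
Cost at Q* = (D/Q*)S + (Q*/2)H = √(2DSH) ≈ €3,408.77.
Cost at Q = 97: (1,590/97)×290 + (97/2)×12.6 = €4,753.61 + €611.10 = €5,364.71.
Excess = €5,364.71 − €3,408.77 = €1,955.94.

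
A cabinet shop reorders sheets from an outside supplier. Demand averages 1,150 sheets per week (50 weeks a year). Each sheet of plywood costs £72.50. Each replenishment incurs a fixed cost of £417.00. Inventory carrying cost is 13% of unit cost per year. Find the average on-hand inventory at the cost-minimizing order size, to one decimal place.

Average inventory ≈ 1,127.8 sheets

Annual demand D = 1,150 × 50 = 57,500.
Holding cost H = 0.13 × £72.50 = £9.4250 per unit per year.
EOQ = √(2DS/H) = √(2 × 57,500 × 417 / 9.425) ≈ 2255.67.
Average inventory = Q*/2 ≈ 2255.67 / 2 = 1127.837.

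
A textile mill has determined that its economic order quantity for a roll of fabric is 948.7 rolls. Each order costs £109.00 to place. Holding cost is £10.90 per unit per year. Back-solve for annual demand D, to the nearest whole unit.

Invert the EOQ relation Q*² = 2DS/H.
From Q* = √(2DS/H): D = Q*²H / (2S) = 948.7² × 10.9 / (2 × 109) = 45001.584.

D ≈ 45,002 rolls per year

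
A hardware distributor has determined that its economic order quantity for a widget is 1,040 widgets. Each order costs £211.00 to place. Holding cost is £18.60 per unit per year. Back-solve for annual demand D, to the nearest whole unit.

D ≈ 47,672 widgets per year

Invert the EOQ relation Q*² = 2DS/H.
From Q* = √(2DS/H): D = Q*²H / (2S) = 1,040² × 18.6 / (2 × 211) = 47672.417.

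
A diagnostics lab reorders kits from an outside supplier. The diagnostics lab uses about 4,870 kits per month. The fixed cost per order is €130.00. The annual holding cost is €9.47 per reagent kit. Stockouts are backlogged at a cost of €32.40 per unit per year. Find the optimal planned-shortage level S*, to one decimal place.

Annual demand D = 4,870 × 12 = 58,440.
With planned backorders, Q* = √(2DS/H) · √((H+B)/B).
√(2DS/H) = √(2 × 58,440 × 130 / 9.47) = 1266.680.
√((H+B)/B) = √((9.47+32.4)/32.4) = 1.1368.
Q* ≈ 1439.945.
S* = Q* · H/(H+B) = 1439.945 × 9.47/41.87 ≈ 325.681.

S* ≈ 325.7 kits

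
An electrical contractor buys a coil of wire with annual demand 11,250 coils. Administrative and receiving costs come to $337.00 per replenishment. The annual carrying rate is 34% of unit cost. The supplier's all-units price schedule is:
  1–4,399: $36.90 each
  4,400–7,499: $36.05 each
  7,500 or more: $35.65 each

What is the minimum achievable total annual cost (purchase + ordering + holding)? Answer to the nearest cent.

Holding cost per unit per year at price C is H = 0.34·C.
Candidates are each tier's EOQ (if it falls in that tier) and each price-break quantity.
EOQ at $36.90 = 777.4 (feasible in tier 1): TC = 11,250×$36.90 + (11,250/777.4)×337 + (777.4/2)×0.34×$36.90 = $424,878.46.
EOQ at $36.05 = 786.5 < 4400, so use break Q=4400: TC = 11,250×$36.05 + (11,250/4400.0)×337 + (4400.0/2)×0.34×$36.05 = $433,389.55.
EOQ at $35.65 = 790.9 < 7500, so use break Q=7500: TC = 11,250×$35.65 + (11,250/7500.0)×337 + (7500.0/2)×0.34×$35.65 = $447,021.75.
Lowest total cost among the candidates is at Q = 777.4.

TC* ≈ $424,878.46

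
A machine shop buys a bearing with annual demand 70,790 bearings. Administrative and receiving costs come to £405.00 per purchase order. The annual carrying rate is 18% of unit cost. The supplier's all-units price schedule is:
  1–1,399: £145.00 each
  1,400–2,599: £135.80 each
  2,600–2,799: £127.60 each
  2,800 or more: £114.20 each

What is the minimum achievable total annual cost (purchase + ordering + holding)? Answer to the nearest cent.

Holding cost per unit per year at price C is H = 0.18·C.
Evaluate total cost at each tier's feasible EOQ or, if the EOQ is below the tier, at the tier's minimum quantity.
Tier 1 (£145.00): EOQ = 1482.2 exceeds tier's upper bound 1399, so this tier is dominated.
EOQ at £135.80 = 1531.6 (feasible in tier 2): TC = 70,790×£135.80 + (70,790/1531.6)×405 + (1531.6/2)×0.18×£135.80 = £9,650,720.17.
EOQ at £127.60 = 1580.0 < 2600, so use break Q=2600: TC = 70,790×£127.60 + (70,790/2600.0)×405 + (2600.0/2)×0.18×£127.60 = £9,073,689.30.
EOQ at £114.20 = 1670.2 < 2800, so use break Q=2800: TC = 70,790×£114.20 + (70,790/2800.0)×405 + (2800.0/2)×0.18×£114.20 = £8,123,235.67.
Lowest total cost among the candidates is at Q = 2800.0.

TC* ≈ £8,123,235.67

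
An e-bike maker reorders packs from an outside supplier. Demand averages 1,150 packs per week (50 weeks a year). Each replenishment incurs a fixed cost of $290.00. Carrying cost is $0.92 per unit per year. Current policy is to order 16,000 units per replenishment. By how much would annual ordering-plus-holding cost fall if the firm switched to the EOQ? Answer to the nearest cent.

Annual demand D = 1,150 × 50 = 57,500.
EOQ = √(2DS/H) = √(2 × 57,500 × 290 / 0.92) ≈ 6020.80.
Cost at Q* = (D/Q*)S + (Q*/2)H = √(2DSH) ≈ $5,539.13.
Cost at Q = 16,000: (57,500/16,000)×290 + (16,000/2)×0.92 = $1,042.19 + $7,360.00 = $8,402.19.
Excess = $8,402.19 − $5,539.13 = $2,863.05.

Extra cost ≈ $2,863.05 per year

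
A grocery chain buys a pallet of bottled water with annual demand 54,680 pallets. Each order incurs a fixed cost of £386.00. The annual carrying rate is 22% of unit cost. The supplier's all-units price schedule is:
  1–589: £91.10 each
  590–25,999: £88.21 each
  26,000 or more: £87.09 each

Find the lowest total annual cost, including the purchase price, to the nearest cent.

Holding cost per unit per year at price C is H = 0.22·C.
Candidates are each tier's EOQ (if it falls in that tier) and each price-break quantity.
Tier 1 (£91.10): EOQ = 1451.3 exceeds tier's upper bound 589, so this tier is dominated.
EOQ at £88.21 = 1474.9 (feasible in tier 2): TC = 54,680×£88.21 + (54,680/1474.9)×386 + (1474.9/2)×0.22×£88.21 = £4,851,944.35.
EOQ at £87.09 = 1484.3 < 26000, so use break Q=26000: TC = 54,680×£87.09 + (54,680/26000.0)×386 + (26000.0/2)×0.22×£87.09 = £5,011,970.39.
Lowest total cost among the candidates is at Q = 1474.9.

TC* ≈ £4,851,944.35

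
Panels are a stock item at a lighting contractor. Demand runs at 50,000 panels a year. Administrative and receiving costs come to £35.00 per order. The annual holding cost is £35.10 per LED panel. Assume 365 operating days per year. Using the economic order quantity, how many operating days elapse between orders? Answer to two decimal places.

T ≈ 2.31 days

EOQ = √(2DS/H) = √(2 × 50,000 × 35 / 35.1) ≈ 315.78.
Cycle time = Q*/D × 365 = 315.78 / 50,000 × 365 ≈ 2.305 days.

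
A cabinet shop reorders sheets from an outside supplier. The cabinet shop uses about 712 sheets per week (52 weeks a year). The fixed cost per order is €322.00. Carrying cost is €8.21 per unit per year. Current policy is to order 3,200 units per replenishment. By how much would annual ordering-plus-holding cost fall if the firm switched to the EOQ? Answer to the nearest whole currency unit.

Extra cost ≈ €2,870 per year

Annual demand D = 712 × 52 = 37,024.
EOQ = √(2DS/H) = √(2 × 37,024 × 322 / 8.21) ≈ 1704.17.
Cost at Q* = (D/Q*)S + (Q*/2)H = √(2DSH) ≈ €13,991.24.
Cost at Q = 3,200: (37,024/3,200)×322 + (3,200/2)×8.21 = €3,725.54 + €13,136.00 = €16,861.54.
Excess = €16,861.54 − €13,991.24 = €2,870.30.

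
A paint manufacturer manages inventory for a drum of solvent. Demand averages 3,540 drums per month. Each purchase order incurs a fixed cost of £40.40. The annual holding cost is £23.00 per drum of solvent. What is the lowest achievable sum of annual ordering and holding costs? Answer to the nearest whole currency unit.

Annual demand D = 3,540 × 12 = 42,480.
EOQ = √(2DS/H) = √(2 × 42,480 × 40.4 / 23) ≈ 386.31.
At Q*, ordering cost (D/Q*)S equals holding cost (Q*/2)H, each = √(DSH/2).
Minimum total = √(2DSH) = √(2 × 42,480 × 40.4 × 23) ≈ 8885.090.

TC* ≈ £8,885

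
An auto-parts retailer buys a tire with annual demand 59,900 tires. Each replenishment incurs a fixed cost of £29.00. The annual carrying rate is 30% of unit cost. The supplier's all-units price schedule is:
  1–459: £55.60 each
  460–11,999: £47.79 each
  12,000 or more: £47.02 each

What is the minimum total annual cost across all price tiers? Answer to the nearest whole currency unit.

Holding cost per unit per year at price C is H = 0.30·C.
Candidates are each tier's EOQ (if it falls in that tier) and each price-break quantity.
EOQ at £55.60 = 456.4 (feasible in tier 1): TC = 59,900×£55.60 + (59,900/456.4)×29 + (456.4/2)×0.30×£55.60 = £3,338,052.47.
EOQ at £47.79 = 492.3 (feasible in tier 2): TC = 59,900×£47.79 + (59,900/492.3)×29 + (492.3/2)×0.30×£47.79 = £2,869,678.59.
EOQ at £47.02 = 496.3 < 12000, so use break Q=12000: TC = 59,900×£47.02 + (59,900/12000.0)×29 + (12000.0/2)×0.30×£47.02 = £2,901,278.76.
Lowest total cost among the candidates is at Q = 492.3.

TC* ≈ £2,869,679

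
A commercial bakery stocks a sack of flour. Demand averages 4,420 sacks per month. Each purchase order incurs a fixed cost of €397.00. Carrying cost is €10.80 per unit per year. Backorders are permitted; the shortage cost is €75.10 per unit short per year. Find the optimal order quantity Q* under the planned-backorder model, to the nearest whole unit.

Q* ≈ 2,112 sacks

Annual demand D = 4,420 × 12 = 53,040.
With planned backorders, Q* = √(2DS/H) · √((H+B)/B).
√(2DS/H) = √(2 × 53,040 × 397 / 10.8) = 1974.695.
√((H+B)/B) = √((10.8+75.1)/75.1) = 1.0695.
Q* ≈ 2111.917.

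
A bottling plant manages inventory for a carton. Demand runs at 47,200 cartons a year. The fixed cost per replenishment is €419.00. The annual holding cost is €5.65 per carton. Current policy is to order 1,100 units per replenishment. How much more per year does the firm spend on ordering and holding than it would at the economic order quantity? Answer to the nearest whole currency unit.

EOQ = √(2DS/H) = √(2 × 47,200 × 419 / 5.65) ≈ 2645.87.
Cost at Q* = (D/Q*)S + (Q*/2)H = √(2DSH) ≈ €14,949.18.
Cost at Q = 1,100: (47,200/1,100)×419 + (1,100/2)×5.65 = €17,978.91 + €3,107.50 = €21,086.41.
Excess = €21,086.41 − €14,949.18 = €6,137.23.

Extra cost ≈ €6,137 per year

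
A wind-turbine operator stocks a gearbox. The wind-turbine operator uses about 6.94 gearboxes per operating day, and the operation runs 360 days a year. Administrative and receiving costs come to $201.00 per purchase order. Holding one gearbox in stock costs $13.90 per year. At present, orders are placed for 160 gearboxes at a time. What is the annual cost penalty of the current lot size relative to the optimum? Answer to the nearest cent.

Annual demand D = 6.94 × 360 = 2,498.4.
EOQ = √(2DS/H) = √(2 × 2,498.4 × 201 / 13.9) ≈ 268.80.
Cost at Q* = (D/Q*)S + (Q*/2)H = √(2DSH) ≈ $3,736.38.
Cost at Q = 160: (2,498.4/160)×201 + (160/2)×13.9 = $3,138.62 + $1,112.00 = $4,250.61.
Excess = $4,250.61 − $3,736.38 = $514.23.

Extra cost ≈ $514.23 per year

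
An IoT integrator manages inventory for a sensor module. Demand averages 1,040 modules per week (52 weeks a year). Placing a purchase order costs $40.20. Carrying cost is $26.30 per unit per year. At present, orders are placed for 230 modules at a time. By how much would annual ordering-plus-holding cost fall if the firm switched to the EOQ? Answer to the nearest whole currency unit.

Extra cost ≈ $1,783 per year

Annual demand D = 1,040 × 52 = 54,080.
EOQ = √(2DS/H) = √(2 × 54,080 × 40.2 / 26.3) ≈ 406.60.
Cost at Q* = (D/Q*)S + (Q*/2)H = √(2DSH) ≈ $10,693.61.
Cost at Q = 230: (54,080/230)×40.2 + (230/2)×26.3 = $9,452.24 + $3,024.50 = $12,476.74.
Excess = $12,476.74 − $10,693.61 = $1,783.14.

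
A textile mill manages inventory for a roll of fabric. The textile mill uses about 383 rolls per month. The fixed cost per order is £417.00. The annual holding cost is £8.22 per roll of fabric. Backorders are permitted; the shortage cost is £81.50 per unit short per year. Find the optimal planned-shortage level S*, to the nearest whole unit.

S* ≈ 66 rolls

Annual demand D = 383 × 12 = 4,596.
With planned backorders, Q* = √(2DS/H) · √((H+B)/B).
√(2DS/H) = √(2 × 4,596 × 417 / 8.22) = 682.869.
√((H+B)/B) = √((8.22+81.5)/81.5) = 1.0492.
Q* ≈ 716.478.
S* = Q* · H/(H+B) = 716.478 × 8.22/89.72 ≈ 65.643.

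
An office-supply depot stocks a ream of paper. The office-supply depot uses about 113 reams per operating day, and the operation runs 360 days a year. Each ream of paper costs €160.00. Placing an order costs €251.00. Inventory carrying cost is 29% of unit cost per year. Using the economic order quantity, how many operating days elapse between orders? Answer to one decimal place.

T ≈ 5.9 days

Annual demand D = 113 × 360 = 40,680.
Holding cost H = 0.29 × €160.00 = €46.4000 per unit per year.
Q* = √(2DS/H) = √(2 × 40,680 × 251 / 46.4) ≈ 663.41.
Cycle time = Q*/D × 360 = 663.41 / 40,680 × 360 ≈ 5.871 days.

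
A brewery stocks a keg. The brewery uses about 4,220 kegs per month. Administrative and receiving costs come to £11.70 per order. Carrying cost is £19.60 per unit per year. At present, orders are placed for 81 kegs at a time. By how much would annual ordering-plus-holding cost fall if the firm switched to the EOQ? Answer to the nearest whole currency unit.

Extra cost ≈ £3,289 per year

Annual demand D = 4,220 × 12 = 50,640.
EOQ = √(2DS/H) = √(2 × 50,640 × 11.7 / 19.6) ≈ 245.88.
Cost at Q* = (D/Q*)S + (Q*/2)H = √(2DSH) ≈ £4,819.29.
Cost at Q = 81: (50,640/81)×11.7 + (81/2)×19.6 = £7,314.67 + £793.80 = £8,108.47.
Excess = £8,108.47 − £4,819.29 = £3,289.18.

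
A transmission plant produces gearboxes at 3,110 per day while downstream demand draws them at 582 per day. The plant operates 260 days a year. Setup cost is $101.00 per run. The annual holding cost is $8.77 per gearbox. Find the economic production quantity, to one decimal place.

Annual demand D = 582 × 260 = 151,320.
Production build-up factor (1 − d/p) = 1 − 582/3,110 = 0.8129.
Q* = √(2DS / (H(1 − d/p))) = √(2 × 151,320 × 101 / (8.77 × 0.8129)).
= √(30,566,640 / 7.1288) ≈ 2070.693.

Q* ≈ 2,070.7 gearboxes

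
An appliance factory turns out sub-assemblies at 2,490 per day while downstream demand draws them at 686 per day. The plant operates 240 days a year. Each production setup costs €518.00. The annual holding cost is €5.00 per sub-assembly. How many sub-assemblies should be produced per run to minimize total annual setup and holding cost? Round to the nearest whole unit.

Q* ≈ 6,862 sub-assemblies

Annual demand D = 686 × 240 = 164,640.
Production build-up factor (1 − d/p) = 1 − 686/2,490 = 0.7245.
Q* = √(2DS / (H(1 − d/p))) = √(2 × 164,640 × 518 / (5 × 0.7245)).
= √(170,567,040 / 3.6225) ≈ 6861.893.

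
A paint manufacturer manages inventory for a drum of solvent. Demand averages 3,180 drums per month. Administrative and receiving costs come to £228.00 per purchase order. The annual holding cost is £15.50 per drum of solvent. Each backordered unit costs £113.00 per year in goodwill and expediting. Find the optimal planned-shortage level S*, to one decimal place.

S* ≈ 136.3 drums

Annual demand D = 3,180 × 12 = 38,160.
With planned backorders, Q* = √(2DS/H) · √((H+B)/B).
√(2DS/H) = √(2 × 38,160 × 228 / 15.5) = 1059.548.
√((H+B)/B) = √((15.5+113)/113) = 1.0664.
Q* ≈ 1129.882.
S* = Q* · H/(H+B) = 1129.882 × 15.5/128.5 ≈ 136.289.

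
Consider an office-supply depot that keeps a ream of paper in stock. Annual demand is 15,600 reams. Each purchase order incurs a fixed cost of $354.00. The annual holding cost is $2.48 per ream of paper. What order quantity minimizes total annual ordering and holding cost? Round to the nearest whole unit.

Q* ≈ 2,110 reams

EOQ = √(2DS / H) = √(2 × 15,600 × 354 / 2.48).
= √(11,044,800 / 2.48) = √4,453,548.3871 ≈ 2110.343.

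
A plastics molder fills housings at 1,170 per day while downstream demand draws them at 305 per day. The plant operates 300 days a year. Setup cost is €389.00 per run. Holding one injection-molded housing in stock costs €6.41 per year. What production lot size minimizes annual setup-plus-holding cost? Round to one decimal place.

Q* ≈ 3,875.8 housings

Annual demand D = 305 × 300 = 91,500.
Production build-up factor (1 − d/p) = 1 − 305/1,170 = 0.7393.
Q* = √(2DS / (H(1 − d/p))) = √(2 × 91,500 × 389 / (6.41 × 0.7393)).
= √(71,187,000 / 4.739) ≈ 3875.754.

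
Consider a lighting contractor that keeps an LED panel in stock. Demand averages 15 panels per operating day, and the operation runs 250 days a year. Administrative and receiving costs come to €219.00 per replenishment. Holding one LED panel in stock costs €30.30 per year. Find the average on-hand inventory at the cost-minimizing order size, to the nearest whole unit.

Average inventory ≈ 116 panels

Annual demand D = 15 × 250 = 3,750.
Q* = √(2DS/H) = √(2 × 3,750 × 219 / 30.3) ≈ 232.83.
Average inventory = Q*/2 ≈ 232.83 / 2 = 116.413.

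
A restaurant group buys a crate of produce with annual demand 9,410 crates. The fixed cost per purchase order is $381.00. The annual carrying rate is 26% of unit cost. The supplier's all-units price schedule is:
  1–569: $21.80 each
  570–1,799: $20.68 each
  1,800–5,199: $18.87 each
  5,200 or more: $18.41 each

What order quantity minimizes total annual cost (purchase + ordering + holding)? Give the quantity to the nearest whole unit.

Holding cost per unit per year at price C is H = 0.26·C.
Evaluate total cost at each tier's feasible EOQ or, if the EOQ is below the tier, at the tier's minimum quantity.
Tier 1 ($21.80): EOQ = 1124.8 exceeds tier's upper bound 569, so this tier is dominated.
EOQ at $20.68 = 1154.8 (feasible in tier 2): TC = 9,410×$20.68 + (9,410/1154.8)×381 + (1154.8/2)×0.26×$20.68 = $200,807.98.
EOQ at $18.87 = 1208.9 < 1800, so use break Q=1800: TC = 9,410×$18.87 + (9,410/1800.0)×381 + (1800.0/2)×0.26×$18.87 = $183,974.06.
EOQ at $18.41 = 1223.9 < 5200, so use break Q=5200: TC = 9,410×$18.41 + (9,410/5200.0)×381 + (5200.0/2)×0.26×$18.41 = $186,372.72.
Lowest total cost is $183,974.06 at Q = 1800.0.

Q* ≈ 1,800 crates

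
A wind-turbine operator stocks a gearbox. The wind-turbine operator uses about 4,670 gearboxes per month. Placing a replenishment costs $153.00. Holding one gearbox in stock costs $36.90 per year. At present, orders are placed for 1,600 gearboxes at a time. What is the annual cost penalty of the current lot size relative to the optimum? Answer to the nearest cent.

Annual demand D = 4,670 × 12 = 56,040.
EOQ = √(2DS/H) = √(2 × 56,040 × 153 / 36.9) ≈ 681.71.
Cost at Q* = (D/Q*)S + (Q*/2)H = √(2DSH) ≈ $25,154.92.
Cost at Q = 1,600: (56,040/1,600)×153 + (1,600/2)×36.9 = $5,358.82 + $29,520.00 = $34,878.82.
Excess = $34,878.82 − $25,154.92 = $9,723.90.

Extra cost ≈ $9,723.90 per year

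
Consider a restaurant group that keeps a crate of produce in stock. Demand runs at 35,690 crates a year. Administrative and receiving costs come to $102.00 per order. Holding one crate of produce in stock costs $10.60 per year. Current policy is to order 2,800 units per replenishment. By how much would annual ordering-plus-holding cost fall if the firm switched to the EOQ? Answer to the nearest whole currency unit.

Extra cost ≈ $7,355 per year

EOQ = √(2DS/H) = √(2 × 35,690 × 102 / 10.6) ≈ 828.77.
Cost at Q* = (D/Q*)S + (Q*/2)H = √(2DSH) ≈ $8,784.99.
Cost at Q = 2,800: (35,690/2,800)×102 + (2,800/2)×10.6 = $1,300.14 + $14,840.00 = $16,140.14.
Excess = $16,140.14 − $8,784.99 = $7,355.15.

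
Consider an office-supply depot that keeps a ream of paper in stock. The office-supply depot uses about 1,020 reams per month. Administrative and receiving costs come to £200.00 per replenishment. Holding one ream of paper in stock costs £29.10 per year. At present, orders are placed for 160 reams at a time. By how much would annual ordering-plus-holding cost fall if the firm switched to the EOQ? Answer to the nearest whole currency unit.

Extra cost ≈ £5,692 per year

Annual demand D = 1,020 × 12 = 12,240.
EOQ = √(2DS/H) = √(2 × 12,240 × 200 / 29.1) ≈ 410.18.
Cost at Q* = (D/Q*)S + (Q*/2)H = √(2DSH) ≈ £11,936.23.
Cost at Q = 160: (12,240/160)×200 + (160/2)×29.1 = £15,300.00 + £2,328.00 = £17,628.00.
Excess = £17,628.00 − £11,936.23 = £5,691.77.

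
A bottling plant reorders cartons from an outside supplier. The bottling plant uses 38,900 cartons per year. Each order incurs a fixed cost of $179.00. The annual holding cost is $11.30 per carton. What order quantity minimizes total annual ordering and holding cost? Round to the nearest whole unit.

EOQ = √(2DS / H) = √(2 × 38,900 × 179 / 11.3).
= √(13,926,200 / 11.3) = √1,232,407.0796 ≈ 1110.138.

Q* ≈ 1,110 cartons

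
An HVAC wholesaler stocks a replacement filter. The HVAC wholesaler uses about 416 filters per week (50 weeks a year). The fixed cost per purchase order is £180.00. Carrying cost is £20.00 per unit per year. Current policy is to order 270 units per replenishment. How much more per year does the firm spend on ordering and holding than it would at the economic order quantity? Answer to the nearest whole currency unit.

Annual demand D = 416 × 50 = 20,800.
EOQ = √(2DS/H) = √(2 × 20,800 × 180 / 20) ≈ 611.88.
Cost at Q* = (D/Q*)S + (Q*/2)H = √(2DSH) ≈ £12,237.65.
Cost at Q = 270: (20,800/270)×180 + (270/2)×20 = £13,866.67 + £2,700.00 = £16,566.67.
Excess = £16,566.67 − £12,237.65 = £4,329.02.

Extra cost ≈ £4,329 per year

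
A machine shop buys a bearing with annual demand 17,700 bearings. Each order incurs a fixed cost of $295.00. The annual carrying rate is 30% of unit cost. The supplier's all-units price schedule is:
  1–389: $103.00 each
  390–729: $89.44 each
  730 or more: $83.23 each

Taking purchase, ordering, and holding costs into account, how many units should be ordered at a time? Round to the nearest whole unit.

Holding cost per unit per year at price C is H = 0.30·C.
For each price level, check whether its EOQ is feasible; otherwise the best quantity at that price is the breakpoint.
Tier 1 ($103.00): EOQ = 581.3 exceeds tier's upper bound 389, so this tier is dominated.
EOQ at $89.44 = 623.9 (feasible in tier 2): TC = 17,700×$89.44 + (17,700/623.9)×295 + (623.9/2)×0.30×$89.44 = $1,599,827.37.
EOQ at $83.23 = 646.7 < 730, so use break Q=730: TC = 17,700×$83.23 + (17,700/730.0)×295 + (730.0/2)×0.30×$83.23 = $1,489,437.42.
Lowest total cost is $1,489,437.42 at Q = 730.0.

Q* ≈ 730 bearings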